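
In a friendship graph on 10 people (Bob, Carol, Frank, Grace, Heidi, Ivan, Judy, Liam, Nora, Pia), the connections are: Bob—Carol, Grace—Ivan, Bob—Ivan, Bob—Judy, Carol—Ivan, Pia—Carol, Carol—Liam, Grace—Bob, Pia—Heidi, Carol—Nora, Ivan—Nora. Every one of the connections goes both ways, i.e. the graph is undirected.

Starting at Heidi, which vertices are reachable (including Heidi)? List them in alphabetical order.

Bob, Carol, Grace, Heidi, Ivan, Judy, Liam, Nora, Pia

Start at Heidi.
Its neighbours: Pia.
Then their neighbours: Carol.
Then next layer: Bob, Ivan, Liam, Nora.
Then next layer: Grace, Judy.
Nothing further is reachable.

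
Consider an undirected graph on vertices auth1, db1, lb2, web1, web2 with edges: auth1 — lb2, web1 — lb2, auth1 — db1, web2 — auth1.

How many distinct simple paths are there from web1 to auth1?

1

web1–lb2–auth1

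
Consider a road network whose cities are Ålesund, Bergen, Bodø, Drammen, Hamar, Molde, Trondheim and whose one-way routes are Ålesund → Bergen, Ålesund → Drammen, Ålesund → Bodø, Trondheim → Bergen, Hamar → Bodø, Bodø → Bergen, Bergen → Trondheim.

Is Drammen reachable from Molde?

No

Molde has no outgoing edges, so nothing is reachable from it.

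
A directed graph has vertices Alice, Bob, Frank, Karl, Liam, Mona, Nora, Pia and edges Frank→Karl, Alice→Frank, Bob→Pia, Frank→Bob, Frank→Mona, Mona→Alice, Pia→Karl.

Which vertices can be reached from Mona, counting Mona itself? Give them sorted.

Alice, Bob, Frank, Karl, Mona, Pia

Start at Mona.
Its neighbours: Alice.
Then their neighbours: Frank.
Then next layer: Bob, Karl.
Then next layer: Pia.
Nothing further is reachable.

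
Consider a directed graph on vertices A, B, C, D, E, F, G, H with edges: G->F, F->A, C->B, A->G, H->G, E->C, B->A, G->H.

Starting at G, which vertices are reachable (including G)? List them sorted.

Start at G.
Its neighbours: F, H.
Then their neighbours: A.
Nothing further is reachable.

A, F, G, H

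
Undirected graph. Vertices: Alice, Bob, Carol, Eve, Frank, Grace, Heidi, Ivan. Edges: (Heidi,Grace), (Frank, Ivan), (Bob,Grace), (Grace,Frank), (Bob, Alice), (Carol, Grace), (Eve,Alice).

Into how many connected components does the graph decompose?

From Alice: component {Alice, Bob, Carol, Eve, Frank, Grace, Heidi, Ivan}.
That's 1 component.

1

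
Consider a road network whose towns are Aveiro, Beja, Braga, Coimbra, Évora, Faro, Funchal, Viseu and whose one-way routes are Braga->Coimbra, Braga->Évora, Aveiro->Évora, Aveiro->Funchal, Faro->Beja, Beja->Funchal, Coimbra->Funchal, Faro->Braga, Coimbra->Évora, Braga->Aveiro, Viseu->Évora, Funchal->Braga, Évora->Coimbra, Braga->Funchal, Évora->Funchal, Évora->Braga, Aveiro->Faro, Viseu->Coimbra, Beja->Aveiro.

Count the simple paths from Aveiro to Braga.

Aveiro→Évora→Braga
Aveiro→Évora→Coimbra→Funchal→Braga
Aveiro→Évora→Funchal→Braga
Aveiro→Faro→Beja→Funchal→Braga
Aveiro→Faro→Braga
Aveiro→Funchal→Braga

6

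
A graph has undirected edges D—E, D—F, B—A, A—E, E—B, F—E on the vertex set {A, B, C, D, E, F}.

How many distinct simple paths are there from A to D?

A–B–E–D
A–B–E–F–D
A–E–D
A–E–F–D

4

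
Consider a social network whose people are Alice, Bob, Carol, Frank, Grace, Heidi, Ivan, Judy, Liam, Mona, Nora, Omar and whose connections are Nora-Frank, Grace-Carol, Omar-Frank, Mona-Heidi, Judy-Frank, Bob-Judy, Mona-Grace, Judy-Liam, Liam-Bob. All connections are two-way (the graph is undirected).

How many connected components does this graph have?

4

From Alice: component {Alice}.
From Bob: component {Bob, Frank, Judy, Liam, Nora, Omar}.
From Carol: component {Carol, Grace, Heidi, Mona}.
From Ivan: component {Ivan}.
That's 4 components.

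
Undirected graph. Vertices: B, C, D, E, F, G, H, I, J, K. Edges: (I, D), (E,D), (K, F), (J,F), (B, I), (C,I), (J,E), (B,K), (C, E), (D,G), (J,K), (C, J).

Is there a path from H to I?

H has no edges, so nothing is reachable from it.

No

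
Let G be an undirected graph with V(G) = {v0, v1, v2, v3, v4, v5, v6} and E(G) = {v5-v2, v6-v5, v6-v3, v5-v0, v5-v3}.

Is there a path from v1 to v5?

No

v1 has no edges, so nothing is reachable from it.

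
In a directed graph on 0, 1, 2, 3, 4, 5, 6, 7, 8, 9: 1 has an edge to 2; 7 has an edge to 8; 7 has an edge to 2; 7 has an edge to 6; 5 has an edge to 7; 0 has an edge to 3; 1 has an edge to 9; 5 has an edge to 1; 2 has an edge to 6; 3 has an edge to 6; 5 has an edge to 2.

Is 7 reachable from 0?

Explore from 0.
Distance 1: reach 3.
Distance 2: reach 6.
The search from 0 is exhausted; no directed path reaches 7.

No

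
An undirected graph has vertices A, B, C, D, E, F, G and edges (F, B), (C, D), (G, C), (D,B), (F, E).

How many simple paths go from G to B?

G–C–D–B

1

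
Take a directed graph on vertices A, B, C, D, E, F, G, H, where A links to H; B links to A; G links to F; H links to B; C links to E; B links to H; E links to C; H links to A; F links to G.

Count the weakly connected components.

4

From A: component {A, B, H}.
From C: component {C, E}.
From D: component {D}.
From F: component {F, G}.
That's 4 components.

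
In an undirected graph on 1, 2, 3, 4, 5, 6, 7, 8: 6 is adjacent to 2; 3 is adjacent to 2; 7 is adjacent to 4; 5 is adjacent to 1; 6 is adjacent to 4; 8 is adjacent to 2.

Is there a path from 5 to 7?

Explore from 5.
Distance 1: reach 1.
The search is exhausted without reaching 7; it lies in a different component.

No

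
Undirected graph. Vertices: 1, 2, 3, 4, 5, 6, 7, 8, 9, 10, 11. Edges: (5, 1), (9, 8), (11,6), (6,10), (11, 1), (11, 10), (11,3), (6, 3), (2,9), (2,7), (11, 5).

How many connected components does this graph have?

From 1: component {1, 3, 5, 6, 10, 11}.
From 2: component {2, 7, 8, 9}.
From 4: component {4}.
That's 3 components.

3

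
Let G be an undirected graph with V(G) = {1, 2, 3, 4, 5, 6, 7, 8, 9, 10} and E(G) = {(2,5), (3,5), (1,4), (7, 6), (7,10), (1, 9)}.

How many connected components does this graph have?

From 1: component {1, 4, 9}.
From 2: component {2, 3, 5}.
From 6: component {6, 7, 10}.
From 8: component {8}.
That's 4 components.

4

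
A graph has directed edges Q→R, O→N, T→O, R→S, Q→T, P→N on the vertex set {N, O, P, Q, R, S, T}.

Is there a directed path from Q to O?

Yes

Explore from Q.
Distance 1: reach R, T.
Distance 2: reach O, S.
Found O.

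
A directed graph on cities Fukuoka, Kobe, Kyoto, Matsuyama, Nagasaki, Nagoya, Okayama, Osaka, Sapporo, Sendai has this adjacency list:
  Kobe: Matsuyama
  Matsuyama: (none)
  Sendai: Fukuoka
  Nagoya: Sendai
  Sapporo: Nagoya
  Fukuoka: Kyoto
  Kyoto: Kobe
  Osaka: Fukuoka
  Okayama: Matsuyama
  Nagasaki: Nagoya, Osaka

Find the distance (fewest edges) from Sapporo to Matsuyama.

6

Distance 0: Sapporo.
Distance 1: Nagoya.
Distance 2: Sendai.
Distance 3: Fukuoka.
Distance 4: Kyoto.
Distance 5: Kobe.
Distance 6: Matsuyama — contains Matsuyama.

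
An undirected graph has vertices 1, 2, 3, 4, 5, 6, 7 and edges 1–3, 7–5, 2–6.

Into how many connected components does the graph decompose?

4

From 1: component {1, 3}.
From 2: component {2, 6}.
From 4: component {4}.
From 5: component {5, 7}.
That's 4 components.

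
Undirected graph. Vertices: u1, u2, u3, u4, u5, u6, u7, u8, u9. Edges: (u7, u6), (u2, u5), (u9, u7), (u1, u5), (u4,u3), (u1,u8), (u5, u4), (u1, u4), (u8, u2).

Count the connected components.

2

From u1: component {u1, u2, u3, u4, u5, u8}.
From u6: component {u6, u7, u9}.
That's 2 components.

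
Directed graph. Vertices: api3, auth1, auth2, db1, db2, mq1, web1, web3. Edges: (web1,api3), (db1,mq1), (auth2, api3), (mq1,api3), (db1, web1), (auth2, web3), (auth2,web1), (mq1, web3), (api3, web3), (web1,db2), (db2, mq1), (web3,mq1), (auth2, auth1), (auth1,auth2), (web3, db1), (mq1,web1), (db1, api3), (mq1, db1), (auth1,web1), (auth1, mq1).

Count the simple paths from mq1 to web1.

4

mq1→api3→web3→db1→web1
mq1→db1→web1
mq1→web1
mq1→web3→db1→web1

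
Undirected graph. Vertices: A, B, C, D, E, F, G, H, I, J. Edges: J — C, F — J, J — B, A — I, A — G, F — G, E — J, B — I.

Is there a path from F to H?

No

Explore from F.
Distance 1: reach G, J.
Distance 2: reach A, B, C, E.
Distance 3: reach I.
The search is exhausted without reaching H; it lies in a different component.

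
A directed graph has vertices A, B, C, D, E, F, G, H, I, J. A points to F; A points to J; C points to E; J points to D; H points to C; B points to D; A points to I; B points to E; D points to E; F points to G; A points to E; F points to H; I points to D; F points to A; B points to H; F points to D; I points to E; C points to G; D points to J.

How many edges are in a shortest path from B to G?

Distance 0: B.
Distance 1: D, E, H.
Distance 2: C, J.
Distance 3: G — contains G.

3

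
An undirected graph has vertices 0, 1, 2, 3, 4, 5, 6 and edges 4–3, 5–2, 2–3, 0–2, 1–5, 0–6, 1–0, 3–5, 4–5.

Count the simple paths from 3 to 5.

3–2–0–1–5
3–2–5
3–4–5
3–5

4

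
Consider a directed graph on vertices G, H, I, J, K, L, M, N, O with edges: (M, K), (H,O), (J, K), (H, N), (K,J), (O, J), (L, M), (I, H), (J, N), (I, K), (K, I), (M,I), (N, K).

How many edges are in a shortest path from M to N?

3

Distance 0: M.
Distance 1: I, K.
Distance 2: H, J.
Distance 3: N, O — contains N.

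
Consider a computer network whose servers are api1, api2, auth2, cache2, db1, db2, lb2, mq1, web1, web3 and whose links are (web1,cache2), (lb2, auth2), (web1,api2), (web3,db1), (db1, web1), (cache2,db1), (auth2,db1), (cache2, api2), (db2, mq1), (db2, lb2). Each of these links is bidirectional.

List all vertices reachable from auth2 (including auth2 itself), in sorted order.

Start at auth2.
Its neighbours: db1, lb2.
Then their neighbours: cache2, db2, web1, web3.
Then next layer: api2, mq1.
Nothing further is reachable.

api2, auth2, cache2, db1, db2, lb2, mq1, web1, web3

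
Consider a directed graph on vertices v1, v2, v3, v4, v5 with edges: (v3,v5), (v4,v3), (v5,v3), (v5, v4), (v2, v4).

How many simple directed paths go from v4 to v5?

1

v4→v3→v5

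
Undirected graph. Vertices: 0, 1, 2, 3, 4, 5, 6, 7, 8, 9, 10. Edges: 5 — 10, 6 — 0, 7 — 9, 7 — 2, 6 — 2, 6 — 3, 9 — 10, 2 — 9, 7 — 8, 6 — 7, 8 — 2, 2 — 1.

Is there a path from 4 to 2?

4 has no edges, so nothing is reachable from it.

No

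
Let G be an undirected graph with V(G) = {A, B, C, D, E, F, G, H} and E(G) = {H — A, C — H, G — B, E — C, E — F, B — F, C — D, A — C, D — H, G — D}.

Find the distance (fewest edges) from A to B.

4

Distance 0: A.
Distance 1: C, H.
Distance 2: D, E.
Distance 3: F, G.
Distance 4: B — contains B.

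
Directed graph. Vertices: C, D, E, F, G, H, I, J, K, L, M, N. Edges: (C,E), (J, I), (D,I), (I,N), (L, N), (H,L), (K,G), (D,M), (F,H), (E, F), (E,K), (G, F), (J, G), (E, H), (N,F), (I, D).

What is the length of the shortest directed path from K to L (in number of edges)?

Distance 0: K.
Distance 1: G.
Distance 2: F.
Distance 3: H.
Distance 4: L — contains L.

4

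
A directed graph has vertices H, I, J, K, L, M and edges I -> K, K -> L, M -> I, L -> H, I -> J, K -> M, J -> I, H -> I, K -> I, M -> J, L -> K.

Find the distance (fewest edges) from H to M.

3

Distance 0: H.
Distance 1: I.
Distance 2: J, K.
Distance 3: L, M — contains M.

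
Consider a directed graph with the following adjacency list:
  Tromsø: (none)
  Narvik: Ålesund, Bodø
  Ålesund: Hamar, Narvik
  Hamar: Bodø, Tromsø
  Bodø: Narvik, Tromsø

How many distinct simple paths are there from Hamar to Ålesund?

1

Hamar→Bodø→Narvik→Ålesund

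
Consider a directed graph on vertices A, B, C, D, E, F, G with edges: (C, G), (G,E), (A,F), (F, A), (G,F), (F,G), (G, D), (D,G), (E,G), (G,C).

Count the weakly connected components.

From A: component {A, C, D, E, F, G}.
From B: component {B}.
That's 2 components.

2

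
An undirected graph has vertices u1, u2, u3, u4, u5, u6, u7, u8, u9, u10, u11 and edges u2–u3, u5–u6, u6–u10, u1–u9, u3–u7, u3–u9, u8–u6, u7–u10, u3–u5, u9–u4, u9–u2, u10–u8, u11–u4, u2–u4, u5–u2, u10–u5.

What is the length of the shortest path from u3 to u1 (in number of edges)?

2

Distance 0: u3.
Distance 1: u2, u5, u7, u9.
Distance 2: u1, u4, u6, u10 — contains u1.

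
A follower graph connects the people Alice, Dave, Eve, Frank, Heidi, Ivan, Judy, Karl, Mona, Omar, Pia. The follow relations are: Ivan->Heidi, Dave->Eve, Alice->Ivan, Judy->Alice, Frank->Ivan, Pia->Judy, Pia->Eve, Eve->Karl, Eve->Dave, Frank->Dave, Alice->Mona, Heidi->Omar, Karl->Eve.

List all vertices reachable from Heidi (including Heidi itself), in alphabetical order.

Heidi, Omar

Start at Heidi.
Its neighbours: Omar.
Nothing further is reachable.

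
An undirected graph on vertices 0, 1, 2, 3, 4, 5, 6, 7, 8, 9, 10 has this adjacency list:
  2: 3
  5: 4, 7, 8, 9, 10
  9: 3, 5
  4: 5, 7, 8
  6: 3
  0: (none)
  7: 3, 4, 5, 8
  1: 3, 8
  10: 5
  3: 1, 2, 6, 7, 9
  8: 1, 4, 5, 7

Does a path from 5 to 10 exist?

Explore from 5.
Distance 1: reach 4, 7, 8, 9, 10.
Found 10.

Yes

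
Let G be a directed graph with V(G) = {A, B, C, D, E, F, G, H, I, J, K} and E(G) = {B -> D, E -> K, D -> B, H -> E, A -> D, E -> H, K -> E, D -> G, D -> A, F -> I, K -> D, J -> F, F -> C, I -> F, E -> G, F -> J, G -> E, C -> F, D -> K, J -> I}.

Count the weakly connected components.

From A: component {A, B, D, E, G, H, K}.
From C: component {C, F, I, J}.
That's 2 components.

2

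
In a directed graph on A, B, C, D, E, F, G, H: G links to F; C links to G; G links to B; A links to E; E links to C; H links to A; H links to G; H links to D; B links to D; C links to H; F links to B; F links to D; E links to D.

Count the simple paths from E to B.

E→C→G→B
E→C→G→F→B
E→C→H→G→B
E→C→H→G→F→B

4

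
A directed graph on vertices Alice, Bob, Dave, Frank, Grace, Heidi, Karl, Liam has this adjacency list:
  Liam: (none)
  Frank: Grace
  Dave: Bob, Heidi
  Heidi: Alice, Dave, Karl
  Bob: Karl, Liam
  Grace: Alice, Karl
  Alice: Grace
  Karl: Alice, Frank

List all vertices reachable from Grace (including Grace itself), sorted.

Alice, Frank, Grace, Karl

Start at Grace.
Its neighbours: Alice, Karl.
Then their neighbours: Frank.
Nothing further is reachable.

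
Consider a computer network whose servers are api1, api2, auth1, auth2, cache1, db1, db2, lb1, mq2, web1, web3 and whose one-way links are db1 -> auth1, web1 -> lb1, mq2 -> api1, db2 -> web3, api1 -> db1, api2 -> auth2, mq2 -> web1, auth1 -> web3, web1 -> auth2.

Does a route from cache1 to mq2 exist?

cache1 has no outgoing edges, so nothing is reachable from it.

No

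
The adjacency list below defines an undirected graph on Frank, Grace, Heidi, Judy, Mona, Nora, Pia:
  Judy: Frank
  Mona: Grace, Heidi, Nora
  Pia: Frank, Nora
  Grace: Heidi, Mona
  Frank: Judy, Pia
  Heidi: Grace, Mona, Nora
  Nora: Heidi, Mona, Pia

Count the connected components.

1

From Frank: component {Frank, Grace, Heidi, Judy, Mona, Nora, Pia}.
That's 1 component.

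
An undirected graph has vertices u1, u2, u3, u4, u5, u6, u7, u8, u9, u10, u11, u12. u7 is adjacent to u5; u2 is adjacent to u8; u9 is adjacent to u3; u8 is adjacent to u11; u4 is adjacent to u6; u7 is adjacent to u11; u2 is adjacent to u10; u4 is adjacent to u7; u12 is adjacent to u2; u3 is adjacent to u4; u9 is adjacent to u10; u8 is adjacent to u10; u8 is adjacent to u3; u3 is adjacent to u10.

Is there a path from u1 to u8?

u1 has no edges, so nothing is reachable from it.

No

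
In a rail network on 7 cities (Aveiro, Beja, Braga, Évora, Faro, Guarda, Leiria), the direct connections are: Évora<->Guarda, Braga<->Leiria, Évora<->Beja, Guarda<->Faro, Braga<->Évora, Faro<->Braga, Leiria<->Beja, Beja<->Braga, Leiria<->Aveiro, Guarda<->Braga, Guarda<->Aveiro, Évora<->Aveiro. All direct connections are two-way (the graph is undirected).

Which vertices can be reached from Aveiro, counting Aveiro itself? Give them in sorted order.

Aveiro, Beja, Braga, Évora, Faro, Guarda, Leiria

Start at Aveiro.
Its neighbours: Évora, Guarda, Leiria.
Then their neighbours: Beja, Braga, Faro.
Every vertex is now reached.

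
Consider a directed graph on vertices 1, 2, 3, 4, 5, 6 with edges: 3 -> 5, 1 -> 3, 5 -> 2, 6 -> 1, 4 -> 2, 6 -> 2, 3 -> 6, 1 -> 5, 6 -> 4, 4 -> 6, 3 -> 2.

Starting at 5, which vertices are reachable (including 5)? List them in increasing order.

Start at 5.
Its neighbours: 2.
Nothing further is reachable.

2, 5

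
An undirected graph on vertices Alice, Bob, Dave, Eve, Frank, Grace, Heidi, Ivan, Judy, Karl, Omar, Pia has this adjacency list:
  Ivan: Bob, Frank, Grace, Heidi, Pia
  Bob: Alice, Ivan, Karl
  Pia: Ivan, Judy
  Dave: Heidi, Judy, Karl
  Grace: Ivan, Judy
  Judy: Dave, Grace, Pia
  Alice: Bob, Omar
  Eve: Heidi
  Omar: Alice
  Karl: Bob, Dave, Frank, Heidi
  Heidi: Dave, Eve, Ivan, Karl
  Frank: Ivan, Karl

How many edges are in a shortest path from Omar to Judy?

5

Distance 0: Omar.
Distance 1: Alice.
Distance 2: Bob.
Distance 3: Ivan, Karl.
Distance 4: Dave, Frank, Grace, Heidi, Pia.
Distance 5: Eve, Judy — contains Judy.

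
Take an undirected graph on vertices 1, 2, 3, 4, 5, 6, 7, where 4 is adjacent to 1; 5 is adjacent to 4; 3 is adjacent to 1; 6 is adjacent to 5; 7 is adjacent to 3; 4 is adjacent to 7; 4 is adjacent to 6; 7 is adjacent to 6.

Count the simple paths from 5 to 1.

5–4–1
5–4–6–7–3–1
5–4–7–3–1
5–6–4–1
5–6–4–7–3–1
5–6–7–3–1
5–6–7–4–1

7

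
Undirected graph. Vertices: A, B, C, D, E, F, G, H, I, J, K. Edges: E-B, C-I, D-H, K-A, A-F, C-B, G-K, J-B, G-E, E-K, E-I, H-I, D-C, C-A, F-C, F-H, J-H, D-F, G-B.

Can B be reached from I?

Yes

Explore from I.
Distance 1: reach C, E, H.
Distance 2: reach A, B, D, F, G, J, K.
Found B.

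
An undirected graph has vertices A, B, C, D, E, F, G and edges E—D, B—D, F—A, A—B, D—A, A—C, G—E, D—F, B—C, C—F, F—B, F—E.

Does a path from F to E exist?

Explore from F.
Distance 1: reach A, B, C, D, E.
Found E.

Yes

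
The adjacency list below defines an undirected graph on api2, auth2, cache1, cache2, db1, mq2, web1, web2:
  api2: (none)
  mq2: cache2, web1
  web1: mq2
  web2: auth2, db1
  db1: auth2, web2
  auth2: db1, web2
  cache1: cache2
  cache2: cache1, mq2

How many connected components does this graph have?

3

From api2: component {api2}.
From auth2: component {auth2, db1, web2}.
From cache1: component {cache1, cache2, mq2, web1}.
That's 3 components.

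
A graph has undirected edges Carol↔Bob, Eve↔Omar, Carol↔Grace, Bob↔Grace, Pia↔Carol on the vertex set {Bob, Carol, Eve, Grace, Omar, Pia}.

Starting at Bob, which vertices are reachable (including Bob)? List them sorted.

Bob, Carol, Grace, Pia

Start at Bob.
Its neighbours: Carol, Grace.
Then their neighbours: Pia.
Nothing further is reachable.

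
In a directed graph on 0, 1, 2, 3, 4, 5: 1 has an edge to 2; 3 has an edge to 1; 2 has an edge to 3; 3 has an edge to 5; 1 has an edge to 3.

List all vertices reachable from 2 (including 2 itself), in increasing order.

1, 2, 3, 5

Start at 2.
Its neighbours: 3.
Then their neighbours: 1, 5.
Nothing further is reachable.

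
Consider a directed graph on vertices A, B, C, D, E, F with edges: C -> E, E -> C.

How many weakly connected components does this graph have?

5

From A: component {A}.
From B: component {B}.
From C: component {C, E}.
From D: component {D}.
From F: component {F}.
That's 5 components.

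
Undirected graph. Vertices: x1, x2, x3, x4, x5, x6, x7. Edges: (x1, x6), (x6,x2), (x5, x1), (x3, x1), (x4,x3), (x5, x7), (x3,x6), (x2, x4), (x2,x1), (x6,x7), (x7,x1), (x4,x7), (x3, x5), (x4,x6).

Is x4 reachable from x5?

Explore from x5.
Distance 1: reach x1, x3, x7.
Distance 2: reach x2, x4, x6.
Found x4.

Yes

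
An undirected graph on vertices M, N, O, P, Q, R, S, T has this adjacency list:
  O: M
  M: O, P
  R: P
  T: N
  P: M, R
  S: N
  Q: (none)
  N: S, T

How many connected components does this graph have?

3

From M: component {M, O, P, R}.
From N: component {N, S, T}.
From Q: component {Q}.
That's 3 components.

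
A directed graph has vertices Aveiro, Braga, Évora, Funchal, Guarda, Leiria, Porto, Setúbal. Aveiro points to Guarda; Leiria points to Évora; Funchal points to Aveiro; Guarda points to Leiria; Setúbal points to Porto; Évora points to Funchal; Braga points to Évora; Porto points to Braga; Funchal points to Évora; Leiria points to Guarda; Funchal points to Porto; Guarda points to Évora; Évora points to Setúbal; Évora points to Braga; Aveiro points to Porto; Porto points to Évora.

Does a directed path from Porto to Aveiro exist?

Explore from Porto.
Distance 1: reach Braga, Évora.
Distance 2: reach Funchal, Setúbal.
Distance 3: reach Aveiro.
Found Aveiro.

Yes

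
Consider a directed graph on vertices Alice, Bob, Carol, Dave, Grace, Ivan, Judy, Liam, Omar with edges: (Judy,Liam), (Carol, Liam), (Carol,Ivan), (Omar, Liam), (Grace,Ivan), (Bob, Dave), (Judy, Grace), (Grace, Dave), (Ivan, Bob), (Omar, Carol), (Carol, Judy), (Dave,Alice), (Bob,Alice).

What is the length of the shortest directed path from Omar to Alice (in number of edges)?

4

Distance 0: Omar.
Distance 1: Carol, Liam.
Distance 2: Ivan, Judy.
Distance 3: Bob, Grace.
Distance 4: Alice, Dave — contains Alice.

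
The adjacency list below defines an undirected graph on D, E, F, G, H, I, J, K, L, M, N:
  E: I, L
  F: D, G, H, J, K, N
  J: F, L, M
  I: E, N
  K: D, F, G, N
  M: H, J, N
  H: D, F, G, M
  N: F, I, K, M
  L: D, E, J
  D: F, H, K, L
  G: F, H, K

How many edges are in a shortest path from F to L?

Distance 0: F.
Distance 1: D, G, H, J, K, N.
Distance 2: I, L, M — contains L.

2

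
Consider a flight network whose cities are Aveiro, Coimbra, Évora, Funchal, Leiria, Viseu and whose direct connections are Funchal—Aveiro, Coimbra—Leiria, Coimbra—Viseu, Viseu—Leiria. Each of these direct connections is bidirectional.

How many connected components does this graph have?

3

From Aveiro: component {Aveiro, Funchal}.
From Coimbra: component {Coimbra, Leiria, Viseu}.
From Évora: component {Évora}.
That's 3 components.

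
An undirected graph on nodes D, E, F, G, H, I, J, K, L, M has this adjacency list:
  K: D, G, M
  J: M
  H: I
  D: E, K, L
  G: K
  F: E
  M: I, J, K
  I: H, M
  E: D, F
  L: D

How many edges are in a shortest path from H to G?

4

Distance 0: H.
Distance 1: I.
Distance 2: M.
Distance 3: J, K.
Distance 4: D, G — contains G.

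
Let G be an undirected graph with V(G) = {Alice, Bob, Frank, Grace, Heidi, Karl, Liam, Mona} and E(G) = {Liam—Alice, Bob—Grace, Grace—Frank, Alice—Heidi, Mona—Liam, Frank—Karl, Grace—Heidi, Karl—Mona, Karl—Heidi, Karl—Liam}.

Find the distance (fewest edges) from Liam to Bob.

4

Distance 0: Liam.
Distance 1: Alice, Karl, Mona.
Distance 2: Frank, Heidi.
Distance 3: Grace.
Distance 4: Bob — contains Bob.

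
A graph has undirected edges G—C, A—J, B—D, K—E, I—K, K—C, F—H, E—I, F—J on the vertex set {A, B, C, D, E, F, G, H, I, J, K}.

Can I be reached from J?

No

Explore from J.
Distance 1: reach A, F.
Distance 2: reach H.
The search is exhausted without reaching I; it lies in a different component.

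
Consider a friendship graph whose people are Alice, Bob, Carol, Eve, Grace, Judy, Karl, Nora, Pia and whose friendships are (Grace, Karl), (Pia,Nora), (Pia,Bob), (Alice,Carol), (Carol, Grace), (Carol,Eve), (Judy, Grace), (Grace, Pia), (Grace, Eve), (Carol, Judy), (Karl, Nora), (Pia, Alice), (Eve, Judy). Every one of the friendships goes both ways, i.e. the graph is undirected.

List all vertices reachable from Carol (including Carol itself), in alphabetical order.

Alice, Bob, Carol, Eve, Grace, Judy, Karl, Nora, Pia

Start at Carol.
Its neighbours: Alice, Eve, Grace, Judy.
Then their neighbours: Karl, Pia.
Then next layer: Bob, Nora.
Every vertex is now reached.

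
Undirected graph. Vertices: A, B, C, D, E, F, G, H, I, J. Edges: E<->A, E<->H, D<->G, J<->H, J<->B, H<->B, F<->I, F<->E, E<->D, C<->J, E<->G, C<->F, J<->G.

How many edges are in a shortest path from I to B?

4

Distance 0: I.
Distance 1: F.
Distance 2: C, E.
Distance 3: A, D, G, H, J.
Distance 4: B — contains B.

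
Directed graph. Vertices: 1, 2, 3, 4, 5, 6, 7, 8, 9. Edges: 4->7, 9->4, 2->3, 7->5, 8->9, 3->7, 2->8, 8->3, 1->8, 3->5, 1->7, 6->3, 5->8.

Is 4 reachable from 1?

Yes

Explore from 1.
Distance 1: reach 7, 8.
Distance 2: reach 3, 5, 9.
Distance 3: reach 4.
Found 4.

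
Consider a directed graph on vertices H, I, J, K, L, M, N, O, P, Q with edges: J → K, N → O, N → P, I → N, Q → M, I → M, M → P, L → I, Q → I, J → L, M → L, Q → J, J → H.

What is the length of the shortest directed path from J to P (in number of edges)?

Distance 0: J.
Distance 1: H, K, L.
Distance 2: I.
Distance 3: M, N.
Distance 4: O, P — contains P.

4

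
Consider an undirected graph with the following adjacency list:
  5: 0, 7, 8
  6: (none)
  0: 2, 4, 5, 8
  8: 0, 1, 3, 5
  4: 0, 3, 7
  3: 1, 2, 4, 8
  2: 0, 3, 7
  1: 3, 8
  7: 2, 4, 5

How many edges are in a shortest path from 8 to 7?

2

Distance 0: 8.
Distance 1: 0, 1, 3, 5.
Distance 2: 2, 4, 7 — contains 7.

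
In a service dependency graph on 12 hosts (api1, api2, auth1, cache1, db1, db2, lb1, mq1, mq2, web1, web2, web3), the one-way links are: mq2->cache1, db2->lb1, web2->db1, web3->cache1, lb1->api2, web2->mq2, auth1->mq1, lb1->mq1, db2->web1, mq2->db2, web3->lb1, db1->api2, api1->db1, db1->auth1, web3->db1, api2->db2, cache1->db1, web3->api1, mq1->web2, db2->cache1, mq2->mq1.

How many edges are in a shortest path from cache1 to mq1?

3

Distance 0: cache1.
Distance 1: db1.
Distance 2: api2, auth1.
Distance 3: db2, mq1 — contains mq1.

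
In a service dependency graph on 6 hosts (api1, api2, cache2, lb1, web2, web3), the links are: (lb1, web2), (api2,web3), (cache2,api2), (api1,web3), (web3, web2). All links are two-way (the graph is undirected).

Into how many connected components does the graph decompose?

From api1: component {api1, api2, cache2, lb1, web2, web3}.
That's 1 component.

1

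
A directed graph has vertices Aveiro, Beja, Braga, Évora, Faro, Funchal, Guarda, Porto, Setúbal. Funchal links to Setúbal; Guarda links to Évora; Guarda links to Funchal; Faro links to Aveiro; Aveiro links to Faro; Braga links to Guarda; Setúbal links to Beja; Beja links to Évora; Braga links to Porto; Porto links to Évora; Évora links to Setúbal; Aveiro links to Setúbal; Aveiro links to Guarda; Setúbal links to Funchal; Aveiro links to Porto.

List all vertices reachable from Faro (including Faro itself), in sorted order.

Start at Faro.
Its neighbours: Aveiro.
Then their neighbours: Guarda, Porto, Setúbal.
Then next layer: Beja, Évora, Funchal.
Nothing further is reachable.

Aveiro, Beja, Évora, Faro, Funchal, Guarda, Porto, Setúbal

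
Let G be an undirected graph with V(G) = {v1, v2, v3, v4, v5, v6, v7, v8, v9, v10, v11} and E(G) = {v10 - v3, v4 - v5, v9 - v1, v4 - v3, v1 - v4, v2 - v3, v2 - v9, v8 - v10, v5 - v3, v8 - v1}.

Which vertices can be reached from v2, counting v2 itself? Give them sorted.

Start at v2.
Its neighbours: v3, v9.
Then their neighbours: v1, v4, v5, v10.
Then next layer: v8.
Nothing further is reachable.

v1, v2, v3, v4, v5, v8, v9, v10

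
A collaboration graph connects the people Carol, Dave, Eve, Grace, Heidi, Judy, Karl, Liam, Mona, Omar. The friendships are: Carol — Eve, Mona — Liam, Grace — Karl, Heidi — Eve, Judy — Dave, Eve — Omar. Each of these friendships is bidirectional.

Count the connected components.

From Carol: component {Carol, Eve, Heidi, Omar}.
From Dave: component {Dave, Judy}.
From Grace: component {Grace, Karl}.
From Liam: component {Liam, Mona}.
That's 4 components.

4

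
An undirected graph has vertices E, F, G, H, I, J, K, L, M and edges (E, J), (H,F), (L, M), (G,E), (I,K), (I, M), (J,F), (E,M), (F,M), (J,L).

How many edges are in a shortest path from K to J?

4

Distance 0: K.
Distance 1: I.
Distance 2: M.
Distance 3: E, F, L.
Distance 4: G, H, J — contains J.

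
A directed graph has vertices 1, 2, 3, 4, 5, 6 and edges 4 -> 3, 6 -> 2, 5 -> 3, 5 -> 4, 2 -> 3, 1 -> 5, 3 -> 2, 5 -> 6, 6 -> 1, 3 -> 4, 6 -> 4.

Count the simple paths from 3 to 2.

1

3→2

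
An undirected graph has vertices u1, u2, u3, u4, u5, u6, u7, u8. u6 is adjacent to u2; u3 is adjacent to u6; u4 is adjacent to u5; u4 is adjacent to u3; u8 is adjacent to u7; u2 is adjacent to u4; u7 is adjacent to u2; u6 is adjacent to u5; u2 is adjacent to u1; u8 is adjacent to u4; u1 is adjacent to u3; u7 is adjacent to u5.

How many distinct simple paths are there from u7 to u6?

u7–u2–u1–u3–u4–u5–u6
u7–u2–u1–u3–u6
u7–u2–u4–u3–u6
u7–u2–u4–u5–u6
u7–u2–u6
u7–u5–u4–u2–u1–u3–u6
u7–u5–u4–u2–u6
u7–u5–u4–u3–u1–u2–u6
u7–u5–u4–u3–u6
u7–u5–u6
u7–u8–u4–u2–u1–u3–u6
u7–u8–u4–u2–u6
u7–u8–u4–u3–u1–u2–u6
u7–u8–u4–u3–u6
u7–u8–u4–u5–u6

15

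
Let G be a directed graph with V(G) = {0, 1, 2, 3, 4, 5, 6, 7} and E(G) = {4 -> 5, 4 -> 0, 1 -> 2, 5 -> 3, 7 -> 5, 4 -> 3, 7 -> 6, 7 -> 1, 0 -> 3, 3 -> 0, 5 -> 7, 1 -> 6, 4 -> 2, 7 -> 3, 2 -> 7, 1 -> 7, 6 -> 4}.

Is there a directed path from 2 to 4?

Explore from 2.
Distance 1: reach 7.
Distance 2: reach 1, 3, 5, 6.
Distance 3: reach 0, 4.
Found 4.

Yes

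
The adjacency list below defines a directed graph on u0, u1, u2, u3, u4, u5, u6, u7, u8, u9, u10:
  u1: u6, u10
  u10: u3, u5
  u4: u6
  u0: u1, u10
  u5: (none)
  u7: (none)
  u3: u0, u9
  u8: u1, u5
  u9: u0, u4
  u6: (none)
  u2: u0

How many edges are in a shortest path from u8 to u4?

Distance 0: u8.
Distance 1: u1, u5.
Distance 2: u6, u10.
Distance 3: u3.
Distance 4: u0, u9.
Distance 5: u4 — contains u4.

5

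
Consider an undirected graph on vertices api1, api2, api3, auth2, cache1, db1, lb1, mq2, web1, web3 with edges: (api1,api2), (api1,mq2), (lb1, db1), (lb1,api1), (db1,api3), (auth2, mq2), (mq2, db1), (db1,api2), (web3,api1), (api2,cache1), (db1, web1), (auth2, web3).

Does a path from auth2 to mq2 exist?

Yes

Explore from auth2.
Distance 1: reach mq2, web3.
Found mq2.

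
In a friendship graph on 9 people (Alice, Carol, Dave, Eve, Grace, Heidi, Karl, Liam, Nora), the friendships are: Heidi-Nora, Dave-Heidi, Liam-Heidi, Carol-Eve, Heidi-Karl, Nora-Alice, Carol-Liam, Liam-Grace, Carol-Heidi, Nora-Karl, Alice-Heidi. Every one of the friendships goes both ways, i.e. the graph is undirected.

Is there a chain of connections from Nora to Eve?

Explore from Nora.
Distance 1: reach Alice, Heidi, Karl.
Distance 2: reach Carol, Dave, Liam.
Distance 3: reach Eve, Grace.
Found Eve.

Yes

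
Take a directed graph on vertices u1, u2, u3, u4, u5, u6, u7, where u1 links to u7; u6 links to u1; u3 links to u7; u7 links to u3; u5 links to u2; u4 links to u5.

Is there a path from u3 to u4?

Explore from u3.
Distance 1: reach u7.
The search from u3 is exhausted; no directed path reaches u4.

No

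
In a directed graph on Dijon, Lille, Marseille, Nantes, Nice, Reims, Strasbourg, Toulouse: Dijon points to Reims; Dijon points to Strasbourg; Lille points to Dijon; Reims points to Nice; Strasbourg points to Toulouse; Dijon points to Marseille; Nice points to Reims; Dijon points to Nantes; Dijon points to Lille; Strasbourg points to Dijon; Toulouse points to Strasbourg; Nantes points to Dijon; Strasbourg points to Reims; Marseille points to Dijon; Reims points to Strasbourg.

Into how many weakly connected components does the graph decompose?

1

From Dijon: component {Dijon, Lille, Marseille, Nantes, Nice, Reims, Strasbourg, Toulouse}.
That's 1 component.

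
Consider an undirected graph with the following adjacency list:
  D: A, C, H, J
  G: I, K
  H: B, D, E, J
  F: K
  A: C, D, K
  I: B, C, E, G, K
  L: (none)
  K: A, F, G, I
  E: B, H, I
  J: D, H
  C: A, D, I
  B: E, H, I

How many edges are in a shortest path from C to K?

2

Distance 0: C.
Distance 1: A, D, I.
Distance 2: B, E, G, H, J, K — contains K.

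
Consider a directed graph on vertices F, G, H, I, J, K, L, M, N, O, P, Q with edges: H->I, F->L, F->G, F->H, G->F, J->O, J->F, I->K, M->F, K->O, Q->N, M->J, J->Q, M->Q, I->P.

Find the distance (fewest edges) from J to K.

Distance 0: J.
Distance 1: F, O, Q.
Distance 2: G, H, L, N.
Distance 3: I.
Distance 4: K, P — contains K.

4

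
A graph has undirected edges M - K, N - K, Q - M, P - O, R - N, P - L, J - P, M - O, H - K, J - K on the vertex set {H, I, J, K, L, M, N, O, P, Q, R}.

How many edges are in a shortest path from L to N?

Distance 0: L.
Distance 1: P.
Distance 2: J, O.
Distance 3: K, M.
Distance 4: H, N, Q — contains N.

4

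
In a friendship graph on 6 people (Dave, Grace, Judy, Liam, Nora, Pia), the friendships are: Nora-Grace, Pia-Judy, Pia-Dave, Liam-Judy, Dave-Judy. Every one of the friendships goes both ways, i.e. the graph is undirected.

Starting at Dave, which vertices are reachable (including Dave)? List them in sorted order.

Start at Dave.
Its neighbours: Judy, Pia.
Then their neighbours: Liam.
Nothing further is reachable.

Dave, Judy, Liam, Pia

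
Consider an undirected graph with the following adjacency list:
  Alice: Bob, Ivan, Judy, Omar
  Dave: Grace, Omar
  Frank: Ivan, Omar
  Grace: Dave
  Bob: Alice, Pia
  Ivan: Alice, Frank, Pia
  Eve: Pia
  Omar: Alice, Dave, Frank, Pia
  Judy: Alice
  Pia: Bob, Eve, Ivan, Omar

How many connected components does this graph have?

From Alice: component {Alice, Bob, Dave, Eve, Frank, Grace, Ivan, Judy, Omar, Pia}.
That's 1 component.

1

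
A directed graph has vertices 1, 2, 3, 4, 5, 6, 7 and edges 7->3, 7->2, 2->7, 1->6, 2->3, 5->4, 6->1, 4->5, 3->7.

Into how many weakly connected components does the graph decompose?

3

From 1: component {1, 6}.
From 2: component {2, 3, 7}.
From 4: component {4, 5}.
That's 3 components.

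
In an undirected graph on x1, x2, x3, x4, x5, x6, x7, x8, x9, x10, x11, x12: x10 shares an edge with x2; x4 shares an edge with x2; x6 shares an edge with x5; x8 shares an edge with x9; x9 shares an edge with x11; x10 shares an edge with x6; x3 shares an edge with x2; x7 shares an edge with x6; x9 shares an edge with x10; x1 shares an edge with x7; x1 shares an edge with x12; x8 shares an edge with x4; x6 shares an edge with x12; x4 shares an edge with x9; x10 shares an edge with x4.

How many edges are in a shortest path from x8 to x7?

4

Distance 0: x8.
Distance 1: x4, x9.
Distance 2: x2, x10, x11.
Distance 3: x3, x6.
Distance 4: x5, x7, x12 — contains x7.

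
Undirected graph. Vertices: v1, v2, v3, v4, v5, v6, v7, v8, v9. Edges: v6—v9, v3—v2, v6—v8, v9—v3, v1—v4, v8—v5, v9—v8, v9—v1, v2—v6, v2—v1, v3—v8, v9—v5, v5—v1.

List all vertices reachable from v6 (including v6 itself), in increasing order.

v1, v2, v3, v4, v5, v6, v8, v9

Start at v6.
Its neighbours: v2, v8, v9.
Then their neighbours: v1, v3, v5.
Then next layer: v4.
Nothing further is reachable.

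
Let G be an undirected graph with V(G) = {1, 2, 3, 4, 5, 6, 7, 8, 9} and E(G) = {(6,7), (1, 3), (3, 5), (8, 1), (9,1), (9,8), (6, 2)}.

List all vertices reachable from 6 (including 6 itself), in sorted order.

Start at 6.
Its neighbours: 2, 7.
Nothing further is reachable.

2, 6, 7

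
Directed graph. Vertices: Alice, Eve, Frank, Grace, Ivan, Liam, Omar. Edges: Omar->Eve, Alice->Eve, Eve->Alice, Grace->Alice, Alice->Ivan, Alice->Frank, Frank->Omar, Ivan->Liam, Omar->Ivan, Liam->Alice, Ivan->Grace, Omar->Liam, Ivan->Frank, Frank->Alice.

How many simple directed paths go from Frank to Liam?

Frank→Alice→Ivan→Liam
Frank→Omar→Eve→Alice→Ivan→Liam
Frank→Omar→Ivan→Liam
Frank→Omar→Liam

4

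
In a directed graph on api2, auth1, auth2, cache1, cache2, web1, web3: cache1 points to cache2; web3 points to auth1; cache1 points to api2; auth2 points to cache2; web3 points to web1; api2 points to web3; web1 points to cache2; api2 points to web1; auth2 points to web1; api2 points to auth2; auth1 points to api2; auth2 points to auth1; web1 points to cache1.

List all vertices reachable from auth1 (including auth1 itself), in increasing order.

Start at auth1.
Its neighbours: api2.
Then their neighbours: auth2, web1, web3.
Then next layer: cache1, cache2.
Every vertex is now reached.

api2, auth1, auth2, cache1, cache2, web1, web3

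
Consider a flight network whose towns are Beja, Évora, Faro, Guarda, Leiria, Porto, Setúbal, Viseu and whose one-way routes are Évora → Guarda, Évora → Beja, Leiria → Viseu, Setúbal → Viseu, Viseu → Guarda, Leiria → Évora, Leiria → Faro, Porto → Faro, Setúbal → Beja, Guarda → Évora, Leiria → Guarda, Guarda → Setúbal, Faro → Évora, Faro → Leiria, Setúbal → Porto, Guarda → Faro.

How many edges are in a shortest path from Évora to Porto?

Distance 0: Évora.
Distance 1: Beja, Guarda.
Distance 2: Faro, Setúbal.
Distance 3: Leiria, Porto, Viseu — contains Porto.

3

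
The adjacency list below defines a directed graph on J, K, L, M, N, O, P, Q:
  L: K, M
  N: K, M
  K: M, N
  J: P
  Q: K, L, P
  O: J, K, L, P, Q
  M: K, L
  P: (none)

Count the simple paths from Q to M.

Q→K→M
Q→K→N→M
Q→L→K→M
Q→L→K→N→M
Q→L→M

5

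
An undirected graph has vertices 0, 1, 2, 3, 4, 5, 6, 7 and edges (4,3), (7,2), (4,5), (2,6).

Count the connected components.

4

From 0: component {0}.
From 1: component {1}.
From 2: component {2, 6, 7}.
From 3: component {3, 4, 5}.
That's 4 components.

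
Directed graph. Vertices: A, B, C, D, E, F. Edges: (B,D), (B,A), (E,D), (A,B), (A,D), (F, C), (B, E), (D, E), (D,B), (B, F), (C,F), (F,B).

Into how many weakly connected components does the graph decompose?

From A: component {A, B, C, D, E, F}.
That's 1 component.

1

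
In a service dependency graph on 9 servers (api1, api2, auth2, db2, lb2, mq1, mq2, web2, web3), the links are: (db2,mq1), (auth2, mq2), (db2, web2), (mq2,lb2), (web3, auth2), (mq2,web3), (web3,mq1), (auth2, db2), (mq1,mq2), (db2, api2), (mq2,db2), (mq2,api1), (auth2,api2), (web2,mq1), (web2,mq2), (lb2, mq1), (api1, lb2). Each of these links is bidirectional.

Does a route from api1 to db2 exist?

Explore from api1.
Distance 1: reach lb2, mq2.
Distance 2: reach auth2, db2, mq1, web2, web3.
Found db2.

Yes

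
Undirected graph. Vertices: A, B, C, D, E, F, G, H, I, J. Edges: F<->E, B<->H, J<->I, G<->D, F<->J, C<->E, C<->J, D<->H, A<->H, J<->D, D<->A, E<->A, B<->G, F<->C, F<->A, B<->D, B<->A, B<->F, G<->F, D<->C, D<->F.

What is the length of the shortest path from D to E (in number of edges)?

2

Distance 0: D.
Distance 1: A, B, C, F, G, H, J.
Distance 2: E, I — contains E.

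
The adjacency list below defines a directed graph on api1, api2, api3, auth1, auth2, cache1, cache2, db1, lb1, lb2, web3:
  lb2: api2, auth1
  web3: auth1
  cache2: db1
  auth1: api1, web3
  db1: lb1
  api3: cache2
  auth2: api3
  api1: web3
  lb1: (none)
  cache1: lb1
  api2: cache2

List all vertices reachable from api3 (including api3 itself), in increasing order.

api3, cache2, db1, lb1

Start at api3.
Its neighbours: cache2.
Then their neighbours: db1.
Then next layer: lb1.
Nothing further is reachable.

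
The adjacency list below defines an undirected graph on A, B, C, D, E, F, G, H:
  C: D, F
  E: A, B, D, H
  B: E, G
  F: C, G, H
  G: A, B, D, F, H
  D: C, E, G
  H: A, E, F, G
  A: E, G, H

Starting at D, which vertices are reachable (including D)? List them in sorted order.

A, B, C, D, E, F, G, H

Start at D.
Its neighbours: C, E, G.
Then their neighbours: A, B, F, H.
Every vertex is now reached.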